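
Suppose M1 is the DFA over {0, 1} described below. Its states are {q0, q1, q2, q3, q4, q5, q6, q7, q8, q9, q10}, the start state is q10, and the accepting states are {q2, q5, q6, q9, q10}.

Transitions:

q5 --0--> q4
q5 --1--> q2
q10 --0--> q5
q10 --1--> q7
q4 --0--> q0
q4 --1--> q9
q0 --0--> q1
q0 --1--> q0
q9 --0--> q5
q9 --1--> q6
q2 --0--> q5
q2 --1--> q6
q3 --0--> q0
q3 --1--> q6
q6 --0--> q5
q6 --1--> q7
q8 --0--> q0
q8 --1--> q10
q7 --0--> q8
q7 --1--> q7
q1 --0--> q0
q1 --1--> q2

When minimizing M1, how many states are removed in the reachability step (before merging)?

No path from q10 leads to q3; the other 10 states are all reachable.

1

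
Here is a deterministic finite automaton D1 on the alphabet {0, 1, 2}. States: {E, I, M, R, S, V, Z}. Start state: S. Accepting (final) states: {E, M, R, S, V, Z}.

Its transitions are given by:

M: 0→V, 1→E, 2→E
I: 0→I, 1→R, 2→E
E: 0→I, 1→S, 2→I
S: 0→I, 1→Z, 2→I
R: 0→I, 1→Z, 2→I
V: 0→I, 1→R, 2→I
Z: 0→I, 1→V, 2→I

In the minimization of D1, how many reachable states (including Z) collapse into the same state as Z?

5

First remove the unreachable states {M}; 6 states remain.
P0 = {E,R,S,V,Z} | {I}.
No further refinement is possible. Final partition (2 blocks): {E,R,S,V,Z} | {I}.
State Z belongs to the block {E,R,S,V,Z}, which has 5 states.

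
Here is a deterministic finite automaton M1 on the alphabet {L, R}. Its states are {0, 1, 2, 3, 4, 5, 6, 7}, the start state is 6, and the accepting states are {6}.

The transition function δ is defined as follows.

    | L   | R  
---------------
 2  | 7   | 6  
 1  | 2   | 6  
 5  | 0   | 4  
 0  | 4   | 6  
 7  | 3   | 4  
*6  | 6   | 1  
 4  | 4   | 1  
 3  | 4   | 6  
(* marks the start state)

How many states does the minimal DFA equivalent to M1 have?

6

States {0,5} cannot be reached from the start state, so discard them.
Initial partition by acceptance: {6} | {1,2,3,4,7}.
Refine {1,2,3,4,7} on symbol R: members go to different blocks, giving {1,2,3} and {4,7}.
Refine {1,2,3} on symbol L: members go to different blocks, giving {2,3} and {1}.
On input L, block {4,7} splits into {4} and {7}.
Refine {2,3} on symbol L: members go to different blocks, giving {2} and {3}.
No further refinement is possible. Final partition (6 blocks): {6} | {2} | {4} | {1} | {7} | {3}.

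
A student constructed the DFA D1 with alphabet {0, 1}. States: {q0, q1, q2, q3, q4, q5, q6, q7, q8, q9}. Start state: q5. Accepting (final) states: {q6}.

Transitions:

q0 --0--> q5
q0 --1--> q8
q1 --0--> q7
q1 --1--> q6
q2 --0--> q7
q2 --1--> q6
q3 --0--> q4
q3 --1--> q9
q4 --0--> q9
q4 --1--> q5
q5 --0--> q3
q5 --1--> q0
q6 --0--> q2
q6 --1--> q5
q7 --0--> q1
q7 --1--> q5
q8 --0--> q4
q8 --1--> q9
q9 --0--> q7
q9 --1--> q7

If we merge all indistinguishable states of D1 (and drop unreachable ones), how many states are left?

8

Initial partition by acceptance: {q6} | {q0,q1,q2,q3,q4,q5,q7,q8,q9}.
Split {q0,q1,q2,q3,q4,q5,q7,q8,q9} by δ(·,1) → {q0,q3,q4,q5,q7,q8,q9} and {q1,q2}.
Refine {q0,q3,q4,q5,q7,q8,q9} on symbol 0: members go to different blocks, giving {q0,q3,q4,q5,q8,q9} and {q7}.
On input 0, block {q0,q3,q4,q5,q8,q9} splits into {q0,q3,q4,q5,q8} and {q9}.
Refine {q0,q3,q4,q5,q8} on symbol 0: members go to different blocks, giving {q0,q3,q5,q8} and {q4}.
On input 0, block {q0,q3,q5,q8} splits into {q0,q5} and {q3,q8}.
Refine {q0,q5} on symbol 0: members go to different blocks, giving {q0} and {q5}.
No further refinement is possible. Final partition (8 blocks): {q6} | {q0} | {q1,q2} | {q7} | {q9} | {q4} | {q3,q8} | {q5}.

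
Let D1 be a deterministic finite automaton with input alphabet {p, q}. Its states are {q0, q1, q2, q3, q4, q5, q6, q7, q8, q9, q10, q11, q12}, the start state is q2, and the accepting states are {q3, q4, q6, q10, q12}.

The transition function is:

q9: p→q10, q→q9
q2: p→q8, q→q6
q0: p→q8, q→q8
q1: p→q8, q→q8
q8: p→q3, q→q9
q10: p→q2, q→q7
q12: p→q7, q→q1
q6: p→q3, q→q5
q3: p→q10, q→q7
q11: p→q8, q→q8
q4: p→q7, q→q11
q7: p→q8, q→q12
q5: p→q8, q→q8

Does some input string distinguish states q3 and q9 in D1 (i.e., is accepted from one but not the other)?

Yes

Reachable states from the start: {q1,q2,q3,q5,q6,q7,q8,q9,q10,q12}. Unreachable: {q0,q4,q11} — drop them.
Initial partition by acceptance: {q3,q6,q10,q12} | {q1,q2,q5,q7,q8,q9}.
Refine {q3,q6,q10,q12} on symbol p: members go to different blocks, giving {q3,q6} and {q10,q12}.
On input p, block {q3,q6} splits into {q3} and {q6}.
Refine {q1,q2,q5,q7,q8,q9} on symbol p: members go to different blocks, giving {q1,q2,q5,q7} and {q8} and {q9}.
Split {q1,q2,q5,q7} by δ(·,q) → {q1,q5} and {q2} and {q7}.
Split {q10,q12} by δ(·,p) → {q10} and {q12}.
Stable partition: {q3} | {q1,q5} | {q10} | {q6} | {q8} | {q9} | {q2} | {q7} | {q12} — 9 equivalence classes.
q3 and q9 end up in different blocks, so they are distinguishable. For instance, the string 'ε' is accepted from only q3.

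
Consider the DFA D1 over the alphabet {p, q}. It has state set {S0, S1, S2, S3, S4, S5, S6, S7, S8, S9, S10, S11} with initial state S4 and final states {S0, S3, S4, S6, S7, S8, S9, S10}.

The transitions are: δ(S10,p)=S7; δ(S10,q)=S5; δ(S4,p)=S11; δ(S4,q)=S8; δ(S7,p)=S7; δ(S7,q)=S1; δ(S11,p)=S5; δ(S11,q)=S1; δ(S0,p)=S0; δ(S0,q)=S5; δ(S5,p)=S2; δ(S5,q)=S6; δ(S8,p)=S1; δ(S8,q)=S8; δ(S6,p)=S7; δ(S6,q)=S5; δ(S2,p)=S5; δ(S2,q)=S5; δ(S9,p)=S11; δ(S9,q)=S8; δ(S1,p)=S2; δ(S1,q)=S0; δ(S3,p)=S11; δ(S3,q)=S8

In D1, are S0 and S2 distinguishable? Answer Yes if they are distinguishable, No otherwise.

Reachable states from the start: {S0,S1,S2,S4,S5,S6,S7,S8,S11}. Unreachable: {S3,S9,S10} — drop them.
P0 = {S0,S4,S6,S7,S8} | {S1,S2,S5,S11}.
Split {S0,S4,S6,S7,S8} by δ(·,p) → {S0,S6,S7} and {S4,S8}.
On input q, block {S1,S2,S5,S11} splits into {S1,S5} and {S2,S11}.
On input p, block {S4,S8} splits into {S4} and {S8}.
Stable partition: {S0,S6,S7} | {S1,S5} | {S4} | {S2,S11} | {S8} — 5 equivalence classes.
S0 and S2 end up in different blocks, so they are distinguishable. For instance, the string 'ε' is accepted from only S0.

Yes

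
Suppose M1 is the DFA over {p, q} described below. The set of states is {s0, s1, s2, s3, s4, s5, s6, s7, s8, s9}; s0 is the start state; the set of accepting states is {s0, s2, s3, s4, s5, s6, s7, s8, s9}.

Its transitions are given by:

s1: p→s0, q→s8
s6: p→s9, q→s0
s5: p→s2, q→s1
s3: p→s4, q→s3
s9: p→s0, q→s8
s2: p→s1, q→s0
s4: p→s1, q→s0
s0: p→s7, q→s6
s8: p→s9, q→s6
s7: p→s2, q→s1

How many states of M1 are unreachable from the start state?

BFS from s0 reaches {s0, s1, s2, s6, s7, s8, s9}; the 3 state(s) s3, s4, s5 are never visited.

3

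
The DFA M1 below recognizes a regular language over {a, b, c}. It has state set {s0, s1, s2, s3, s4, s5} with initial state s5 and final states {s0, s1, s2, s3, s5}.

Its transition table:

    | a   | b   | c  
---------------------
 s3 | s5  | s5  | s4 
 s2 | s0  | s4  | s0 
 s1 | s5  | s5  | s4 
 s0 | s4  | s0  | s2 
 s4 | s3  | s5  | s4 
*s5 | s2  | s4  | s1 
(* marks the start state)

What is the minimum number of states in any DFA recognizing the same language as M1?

All states are reachable from the start state.
Start with accepting vs non-accepting: {s0,s1,s2,s3,s5} | {s4}.
On input a, block {s0,s1,s2,s3,s5} splits into {s1,s2,s3,s5} and {s0}.
On input a, block {s1,s2,s3,s5} splits into {s1,s3,s5} and {s2}.
Split {s1,s3,s5} by δ(·,a) → {s1,s3} and {s5}.
No further refinement is possible. Final partition (5 blocks): {s1,s3} | {s4} | {s0} | {s2} | {s5}.

5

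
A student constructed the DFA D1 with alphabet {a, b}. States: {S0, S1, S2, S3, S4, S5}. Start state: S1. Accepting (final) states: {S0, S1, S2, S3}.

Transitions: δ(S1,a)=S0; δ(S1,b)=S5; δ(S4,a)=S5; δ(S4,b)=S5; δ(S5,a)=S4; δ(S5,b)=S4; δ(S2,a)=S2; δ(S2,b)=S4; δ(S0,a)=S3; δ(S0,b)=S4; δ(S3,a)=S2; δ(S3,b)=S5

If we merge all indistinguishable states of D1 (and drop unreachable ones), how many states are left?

All states are reachable from the start state.
Initial partition by acceptance: {S0,S1,S2,S3} | {S4,S5}.
No further refinement is possible. Final partition (2 blocks): {S0,S1,S2,S3} | {S4,S5}.

2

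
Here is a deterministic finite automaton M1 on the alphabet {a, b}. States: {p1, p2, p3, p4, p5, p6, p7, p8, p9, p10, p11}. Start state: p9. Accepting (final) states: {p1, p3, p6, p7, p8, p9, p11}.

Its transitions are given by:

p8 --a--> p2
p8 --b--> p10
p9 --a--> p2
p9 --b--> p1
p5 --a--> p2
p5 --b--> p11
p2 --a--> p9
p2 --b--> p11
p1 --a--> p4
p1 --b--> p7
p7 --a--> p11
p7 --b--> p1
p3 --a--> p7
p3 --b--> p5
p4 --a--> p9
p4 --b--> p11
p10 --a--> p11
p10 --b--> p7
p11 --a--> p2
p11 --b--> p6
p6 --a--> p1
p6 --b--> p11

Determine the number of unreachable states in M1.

4

Starting at p9 and following transitions, the reachable set is {p1, p2, p4, p6, p7, p9, p11}. That leaves p3, p5, p8, p10 unreachable — 4 in total.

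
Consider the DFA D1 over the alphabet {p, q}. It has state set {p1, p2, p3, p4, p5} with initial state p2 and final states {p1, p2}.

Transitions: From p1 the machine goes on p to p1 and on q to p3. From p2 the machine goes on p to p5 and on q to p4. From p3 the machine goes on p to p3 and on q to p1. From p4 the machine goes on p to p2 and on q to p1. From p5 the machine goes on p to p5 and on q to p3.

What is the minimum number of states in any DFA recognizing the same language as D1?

Every state is reachable, so we keep all 5.
P0 = {p1,p2} | {p3,p4,p5}.
Refine {p1,p2} on symbol p: members go to different blocks, giving {p1} and {p2}.
Split {p3,p4,p5} by δ(·,p) → {p3,p5} and {p4}.
On input q, block {p3,p5} splits into {p3} and {p5}.
No further refinement is possible. Final partition (5 blocks): {p1} | {p3} | {p2} | {p4} | {p5}.

5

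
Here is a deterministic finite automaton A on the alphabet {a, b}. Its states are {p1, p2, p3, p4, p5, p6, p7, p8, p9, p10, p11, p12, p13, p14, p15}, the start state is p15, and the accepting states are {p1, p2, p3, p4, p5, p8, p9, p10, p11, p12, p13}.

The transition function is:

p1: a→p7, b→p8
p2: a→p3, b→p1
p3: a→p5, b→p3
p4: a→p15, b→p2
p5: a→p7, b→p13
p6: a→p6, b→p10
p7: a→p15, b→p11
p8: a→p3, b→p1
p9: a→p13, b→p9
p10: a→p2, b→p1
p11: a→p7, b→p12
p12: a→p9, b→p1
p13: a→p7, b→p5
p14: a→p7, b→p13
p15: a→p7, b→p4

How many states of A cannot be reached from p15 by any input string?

No path from p15 leads to p6, p10, p14; the other 12 states are all reachable.

3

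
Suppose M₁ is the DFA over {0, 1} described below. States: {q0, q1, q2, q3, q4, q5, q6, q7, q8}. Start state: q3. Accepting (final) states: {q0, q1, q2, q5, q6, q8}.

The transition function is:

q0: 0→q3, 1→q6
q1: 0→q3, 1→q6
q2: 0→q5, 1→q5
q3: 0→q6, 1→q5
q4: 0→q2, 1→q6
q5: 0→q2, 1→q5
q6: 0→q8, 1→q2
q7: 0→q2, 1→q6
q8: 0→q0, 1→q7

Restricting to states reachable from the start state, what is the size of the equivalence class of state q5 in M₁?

First remove the unreachable states {q1,q4}; 7 states remain.
Initial partition by acceptance: {q0,q2,q5,q6,q8} | {q3,q7}.
Refine {q0,q2,q5,q6,q8} on symbol 0: members go to different blocks, giving {q2,q5,q6,q8} and {q0}.
Refine {q2,q5,q6,q8} on symbol 0: members go to different blocks, giving {q2,q5,q6} and {q8}.
Split {q2,q5,q6} by δ(·,0) → {q2,q5} and {q6}.
On input 0, block {q3,q7} splits into {q3} and {q7}.
The partition is now stable with 6 blocks: {q2,q5} | {q3} | {q0} | {q8} | {q6} | {q7}.
The equivalence class containing q5 is {q2,q5}, of size 2.

2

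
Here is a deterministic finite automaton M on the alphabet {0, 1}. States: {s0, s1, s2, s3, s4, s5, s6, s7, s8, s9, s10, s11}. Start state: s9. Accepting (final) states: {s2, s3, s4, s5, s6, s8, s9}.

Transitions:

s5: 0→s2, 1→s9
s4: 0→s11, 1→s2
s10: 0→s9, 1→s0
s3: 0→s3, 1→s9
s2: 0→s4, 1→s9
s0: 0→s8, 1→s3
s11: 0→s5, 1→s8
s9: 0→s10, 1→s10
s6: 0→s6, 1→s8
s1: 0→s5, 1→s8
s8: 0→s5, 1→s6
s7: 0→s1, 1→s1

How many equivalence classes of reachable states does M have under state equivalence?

10

First remove the unreachable states {s1,s7}; 10 states remain.
Initial partition by acceptance: {s2,s3,s4,s5,s6,s8,s9} | {s0,s10,s11}.
On input 0, block {s2,s3,s4,s5,s6,s8,s9} splits into {s2,s3,s5,s6,s8} and {s4,s9}.
Split {s2,s3,s5,s6,s8} by δ(·,0) → {s3,s5,s6,s8} and {s2}.
Split {s3,s5,s6,s8} by δ(·,0) → {s3,s6,s8} and {s5}.
Refine {s3,s6,s8} on symbol 0: members go to different blocks, giving {s3,s6} and {s8}.
Refine {s3,s6} on symbol 1: members go to different blocks, giving {s3} and {s6}.
Split {s0,s10,s11} by δ(·,0) → {s0} and {s10} and {s11}.
On input 0, block {s4,s9} splits into {s4} and {s9}.
No further refinement is possible. Final partition (10 blocks): {s3} | {s0} | {s4} | {s2} | {s5} | {s8} | {s6} | {s10} | {s11} | {s9}.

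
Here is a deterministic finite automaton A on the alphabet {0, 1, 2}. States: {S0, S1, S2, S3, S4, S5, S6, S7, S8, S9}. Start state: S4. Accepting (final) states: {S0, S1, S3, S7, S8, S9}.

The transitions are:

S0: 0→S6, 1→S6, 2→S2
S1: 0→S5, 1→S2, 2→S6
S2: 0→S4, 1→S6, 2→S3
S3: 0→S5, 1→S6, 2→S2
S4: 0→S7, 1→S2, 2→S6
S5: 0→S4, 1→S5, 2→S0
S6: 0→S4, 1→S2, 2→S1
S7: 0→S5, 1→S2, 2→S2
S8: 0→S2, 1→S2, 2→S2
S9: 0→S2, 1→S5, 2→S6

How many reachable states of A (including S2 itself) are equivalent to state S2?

First remove the unreachable states {S8,S9}; 8 states remain.
P0 = {S0,S1,S3,S7} | {S2,S4,S5,S6}.
Refine {S2,S4,S5,S6} on symbol 0: members go to different blocks, giving {S2,S5,S6} and {S4}.
The partition is now stable with 3 blocks: {S0,S1,S3,S7} | {S2,S5,S6} | {S4}.
State S2 belongs to the block {S2,S5,S6}, which has 3 states.

3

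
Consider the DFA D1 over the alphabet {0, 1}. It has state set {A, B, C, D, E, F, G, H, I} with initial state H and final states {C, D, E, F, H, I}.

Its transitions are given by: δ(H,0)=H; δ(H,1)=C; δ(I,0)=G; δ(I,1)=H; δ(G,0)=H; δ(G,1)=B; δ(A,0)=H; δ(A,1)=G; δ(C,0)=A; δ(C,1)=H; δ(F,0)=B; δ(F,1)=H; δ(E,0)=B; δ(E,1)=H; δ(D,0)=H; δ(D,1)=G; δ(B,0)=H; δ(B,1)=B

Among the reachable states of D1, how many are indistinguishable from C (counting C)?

States {D,E,F,I} cannot be reached from the start state, so discard them.
Start with accepting vs non-accepting: {C,H} | {A,B,G}.
Refine {C,H} on symbol 0: members go to different blocks, giving {C} and {H}.
No further refinement is possible. Final partition (3 blocks): {C} | {A,B,G} | {H}.
State C belongs to the block {C}, which has 1 states.

1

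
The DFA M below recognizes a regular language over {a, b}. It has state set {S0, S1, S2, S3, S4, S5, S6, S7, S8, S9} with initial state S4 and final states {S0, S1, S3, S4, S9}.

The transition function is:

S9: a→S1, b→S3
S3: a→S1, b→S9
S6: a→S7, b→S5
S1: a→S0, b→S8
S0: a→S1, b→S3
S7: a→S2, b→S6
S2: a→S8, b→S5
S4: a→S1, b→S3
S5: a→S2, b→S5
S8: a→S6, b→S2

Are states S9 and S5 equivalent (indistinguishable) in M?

No

Start with accepting vs non-accepting: {S0,S1,S3,S4,S9} | {S2,S5,S6,S7,S8}.
On input b, block {S0,S1,S3,S4,S9} splits into {S0,S3,S4,S9} and {S1}.
The partition is now stable with 3 blocks: {S0,S3,S4,S9} | {S2,S5,S6,S7,S8} | {S1}.
S9 and S5 end up in different blocks, so they are distinguishable. For instance, the string 'ε' is accepted from only S9.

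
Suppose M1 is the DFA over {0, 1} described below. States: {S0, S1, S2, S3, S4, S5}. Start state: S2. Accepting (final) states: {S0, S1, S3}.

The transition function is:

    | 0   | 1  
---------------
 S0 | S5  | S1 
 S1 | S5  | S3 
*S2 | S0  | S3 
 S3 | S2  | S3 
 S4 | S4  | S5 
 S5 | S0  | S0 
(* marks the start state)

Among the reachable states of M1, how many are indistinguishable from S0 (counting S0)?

States {S4} cannot be reached from the start state, so discard them.
Start with accepting vs non-accepting: {S0,S1,S3} | {S2,S5}.
The partition is now stable with 2 blocks: {S0,S1,S3} | {S2,S5}.
State S0 belongs to the block {S0,S1,S3}, which has 3 states.

3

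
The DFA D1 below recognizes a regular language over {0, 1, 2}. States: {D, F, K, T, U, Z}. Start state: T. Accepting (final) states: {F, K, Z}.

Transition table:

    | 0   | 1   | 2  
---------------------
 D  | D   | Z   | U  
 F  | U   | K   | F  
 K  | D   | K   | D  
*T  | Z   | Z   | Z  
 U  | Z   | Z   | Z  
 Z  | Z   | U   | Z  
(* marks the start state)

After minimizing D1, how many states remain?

States {D,F,K} cannot be reached from the start state, so discard them.
Start with accepting vs non-accepting: {Z} | {T,U}.
No further refinement is possible. Final partition (2 blocks): {Z} | {T,U}.

2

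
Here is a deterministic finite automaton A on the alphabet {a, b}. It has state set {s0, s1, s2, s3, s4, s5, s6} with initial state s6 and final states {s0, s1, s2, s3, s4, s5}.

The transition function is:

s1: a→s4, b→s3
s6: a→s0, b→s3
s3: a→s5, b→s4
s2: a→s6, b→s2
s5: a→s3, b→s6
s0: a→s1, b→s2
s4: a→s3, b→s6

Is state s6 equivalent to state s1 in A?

P0 = {s0,s1,s2,s3,s4,s5} | {s6}.
Split {s0,s1,s2,s3,s4,s5} by δ(·,a) → {s0,s1,s3,s4,s5} and {s2}.
On input b, block {s0,s1,s3,s4,s5} splits into {s1,s3} and {s4,s5} and {s0}.
On input b, block {s1,s3} splits into {s1} and {s3}.
The partition is now stable with 6 blocks: {s1} | {s6} | {s2} | {s4,s5} | {s0} | {s3}.
s6 and s1 end up in different blocks, so they are distinguishable. For instance, the string 'ε' is accepted from only s1.

No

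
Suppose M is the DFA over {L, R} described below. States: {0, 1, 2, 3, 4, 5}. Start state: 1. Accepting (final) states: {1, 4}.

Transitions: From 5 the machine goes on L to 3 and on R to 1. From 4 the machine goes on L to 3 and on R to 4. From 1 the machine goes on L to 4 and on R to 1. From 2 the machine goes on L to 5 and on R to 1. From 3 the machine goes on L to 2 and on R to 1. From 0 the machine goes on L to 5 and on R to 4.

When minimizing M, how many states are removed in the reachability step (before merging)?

1

BFS from 1 reaches {1, 2, 3, 4, 5}; the 1 state(s) 0 are never visited.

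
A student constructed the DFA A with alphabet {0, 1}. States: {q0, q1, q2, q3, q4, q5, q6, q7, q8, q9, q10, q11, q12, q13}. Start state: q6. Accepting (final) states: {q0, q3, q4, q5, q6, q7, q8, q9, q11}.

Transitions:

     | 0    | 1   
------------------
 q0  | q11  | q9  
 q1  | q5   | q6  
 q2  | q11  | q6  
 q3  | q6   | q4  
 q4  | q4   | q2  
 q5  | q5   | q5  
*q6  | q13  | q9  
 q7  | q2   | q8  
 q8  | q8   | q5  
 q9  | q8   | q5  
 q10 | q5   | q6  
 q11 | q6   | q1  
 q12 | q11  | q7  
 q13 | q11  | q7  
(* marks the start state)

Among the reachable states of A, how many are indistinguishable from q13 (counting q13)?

First remove the unreachable states {q0,q3,q4,q10,q12}; 9 states remain.
Initial partition by acceptance: {q5,q6,q7,q8,q9,q11} | {q1,q2,q13}.
Refine {q5,q6,q7,q8,q9,q11} on symbol 0: members go to different blocks, giving {q5,q8,q9,q11} and {q6,q7}.
Split {q5,q8,q9,q11} by δ(·,0) → {q5,q8,q9} and {q11}.
On input 0, block {q1,q2,q13} splits into {q2,q13} and {q1}.
The partition is now stable with 5 blocks: {q5,q8,q9} | {q2,q13} | {q6,q7} | {q11} | {q1}.
The equivalence class containing q13 is {q2,q13}, of size 2.

2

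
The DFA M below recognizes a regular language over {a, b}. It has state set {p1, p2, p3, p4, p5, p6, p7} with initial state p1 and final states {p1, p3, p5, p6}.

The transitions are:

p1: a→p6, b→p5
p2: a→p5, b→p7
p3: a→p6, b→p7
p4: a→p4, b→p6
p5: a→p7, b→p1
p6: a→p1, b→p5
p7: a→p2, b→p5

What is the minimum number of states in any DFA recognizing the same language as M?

States {p3,p4} cannot be reached from the start state, so discard them.
Initial partition by acceptance: {p1,p5,p6} | {p2,p7}.
Split {p1,p5,p6} by δ(·,a) → {p1,p6} and {p5}.
Split {p2,p7} by δ(·,a) → {p2} and {p7}.
The partition is now stable with 4 blocks: {p1,p6} | {p2} | {p5} | {p7}.

4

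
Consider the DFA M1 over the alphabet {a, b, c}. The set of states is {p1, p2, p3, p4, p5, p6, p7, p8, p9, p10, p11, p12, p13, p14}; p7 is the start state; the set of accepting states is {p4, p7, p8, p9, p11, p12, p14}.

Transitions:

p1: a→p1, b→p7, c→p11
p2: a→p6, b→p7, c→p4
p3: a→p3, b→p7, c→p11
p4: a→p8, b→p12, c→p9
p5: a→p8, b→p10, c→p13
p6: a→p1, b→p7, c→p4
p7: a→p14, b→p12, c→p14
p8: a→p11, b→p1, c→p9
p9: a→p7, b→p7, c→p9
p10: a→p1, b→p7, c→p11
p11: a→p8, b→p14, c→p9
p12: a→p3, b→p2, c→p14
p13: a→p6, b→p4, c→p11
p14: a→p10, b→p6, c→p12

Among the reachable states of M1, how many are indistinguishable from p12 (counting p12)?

2

Reachable states from the start: {p1,p2,p3,p4,p6,p7,p8,p9,p10,p11,p12,p14}. Unreachable: {p5,p13} — drop them.
Start with accepting vs non-accepting: {p4,p7,p8,p9,p11,p12,p14} | {p1,p2,p3,p6,p10}.
Refine {p4,p7,p8,p9,p11,p12,p14} on symbol a: members go to different blocks, giving {p4,p7,p8,p9,p11} and {p12,p14}.
Refine {p4,p7,p8,p9,p11} on symbol a: members go to different blocks, giving {p4,p8,p9,p11} and {p7}.
On input a, block {p4,p8,p9,p11} splits into {p4,p8,p11} and {p9}.
On input b, block {p4,p8,p11} splits into {p4,p11} and {p8}.
Stable partition: {p4,p11} | {p1,p2,p3,p6,p10} | {p12,p14} | {p7} | {p9} | {p8} — 6 equivalence classes.
The equivalence class containing p12 is {p12,p14}, of size 2.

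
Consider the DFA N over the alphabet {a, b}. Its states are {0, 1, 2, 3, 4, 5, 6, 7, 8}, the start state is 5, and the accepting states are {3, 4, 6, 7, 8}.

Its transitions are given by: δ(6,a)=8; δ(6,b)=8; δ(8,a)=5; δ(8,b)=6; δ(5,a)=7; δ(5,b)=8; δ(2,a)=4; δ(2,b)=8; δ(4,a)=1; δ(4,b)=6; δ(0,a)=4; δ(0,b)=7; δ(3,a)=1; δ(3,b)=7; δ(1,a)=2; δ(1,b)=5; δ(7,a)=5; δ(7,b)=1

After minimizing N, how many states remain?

7

States {0,3} cannot be reached from the start state, so discard them.
P0 = {4,6,7,8} | {1,2,5}.
On input a, block {4,6,7,8} splits into {4,7,8} and {6}.
Refine {4,7,8} on symbol b: members go to different blocks, giving {4,8} and {7}.
Refine {1,2,5} on symbol a: members go to different blocks, giving {1} and {2} and {5}.
Refine {4,8} on symbol a: members go to different blocks, giving {4} and {8}.
Stable partition: {4} | {1} | {6} | {7} | {2} | {5} | {8} — 7 equivalence classes.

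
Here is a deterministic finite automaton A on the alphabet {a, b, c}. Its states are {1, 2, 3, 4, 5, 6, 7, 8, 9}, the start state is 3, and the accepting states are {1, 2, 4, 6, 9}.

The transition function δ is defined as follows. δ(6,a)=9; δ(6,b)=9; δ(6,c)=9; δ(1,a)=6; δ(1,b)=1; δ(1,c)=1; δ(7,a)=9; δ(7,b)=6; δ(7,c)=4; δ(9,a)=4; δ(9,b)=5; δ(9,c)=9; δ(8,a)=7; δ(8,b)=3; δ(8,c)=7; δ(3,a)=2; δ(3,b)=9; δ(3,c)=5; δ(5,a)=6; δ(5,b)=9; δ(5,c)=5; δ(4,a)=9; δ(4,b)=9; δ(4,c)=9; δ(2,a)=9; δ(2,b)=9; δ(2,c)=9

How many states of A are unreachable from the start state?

Starting at 3 and following transitions, the reachable set is {2, 3, 4, 5, 6, 9}. That leaves 1, 7, 8 unreachable — 3 in total.

3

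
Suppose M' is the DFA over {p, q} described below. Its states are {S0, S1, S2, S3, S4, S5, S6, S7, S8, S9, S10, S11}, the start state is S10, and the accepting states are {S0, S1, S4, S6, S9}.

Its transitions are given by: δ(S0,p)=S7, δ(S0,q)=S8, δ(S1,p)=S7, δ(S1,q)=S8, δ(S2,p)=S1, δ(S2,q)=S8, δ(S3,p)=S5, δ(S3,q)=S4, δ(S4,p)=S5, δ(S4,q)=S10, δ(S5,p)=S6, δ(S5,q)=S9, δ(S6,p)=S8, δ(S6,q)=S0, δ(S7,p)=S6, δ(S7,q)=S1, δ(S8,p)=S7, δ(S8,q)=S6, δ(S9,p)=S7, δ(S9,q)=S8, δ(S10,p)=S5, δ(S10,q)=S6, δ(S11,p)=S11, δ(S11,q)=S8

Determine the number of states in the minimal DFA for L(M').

States {S2,S3,S4,S11} cannot be reached from the start state, so discard them.
Start with accepting vs non-accepting: {S0,S1,S6,S9} | {S5,S7,S8,S10}.
Split {S0,S1,S6,S9} by δ(·,q) → {S0,S1,S9} and {S6}.
Split {S5,S7,S8,S10} by δ(·,p) → {S5,S7} and {S8,S10}.
Stable partition: {S0,S1,S9} | {S5,S7} | {S6} | {S8,S10} — 4 equivalence classes.

4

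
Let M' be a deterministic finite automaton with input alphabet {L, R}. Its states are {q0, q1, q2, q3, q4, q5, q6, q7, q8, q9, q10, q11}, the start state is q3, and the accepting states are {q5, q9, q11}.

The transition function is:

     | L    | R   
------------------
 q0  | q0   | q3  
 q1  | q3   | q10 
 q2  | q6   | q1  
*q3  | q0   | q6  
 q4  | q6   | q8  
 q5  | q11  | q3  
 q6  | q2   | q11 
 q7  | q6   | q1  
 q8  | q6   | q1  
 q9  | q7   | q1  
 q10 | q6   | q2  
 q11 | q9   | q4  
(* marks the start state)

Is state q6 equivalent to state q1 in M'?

No

First remove the unreachable states {q5}; 11 states remain.
Initial partition by acceptance: {q9,q11} | {q0,q1,q2,q3,q4,q6,q7,q8,q10}.
On input L, block {q9,q11} splits into {q9} and {q11}.
Split {q0,q1,q2,q3,q4,q6,q7,q8,q10} by δ(·,R) → {q0,q1,q2,q3,q4,q7,q8,q10} and {q6}.
Refine {q0,q1,q2,q3,q4,q7,q8,q10} on symbol L: members go to different blocks, giving {q2,q4,q7,q8,q10} and {q0,q1,q3}.
Refine {q2,q4,q7,q8,q10} on symbol R: members go to different blocks, giving {q2,q7,q8} and {q4,q10}.
Refine {q0,q1,q3} on symbol R: members go to different blocks, giving {q0} and {q1} and {q3}.
Stable partition: {q9} | {q2,q7,q8} | {q11} | {q6} | {q0} | {q4,q10} | {q1} | {q3} — 8 equivalence classes.
q6 and q1 end up in different blocks, so they are distinguishable. For instance, the string 'R' is accepted from only q6.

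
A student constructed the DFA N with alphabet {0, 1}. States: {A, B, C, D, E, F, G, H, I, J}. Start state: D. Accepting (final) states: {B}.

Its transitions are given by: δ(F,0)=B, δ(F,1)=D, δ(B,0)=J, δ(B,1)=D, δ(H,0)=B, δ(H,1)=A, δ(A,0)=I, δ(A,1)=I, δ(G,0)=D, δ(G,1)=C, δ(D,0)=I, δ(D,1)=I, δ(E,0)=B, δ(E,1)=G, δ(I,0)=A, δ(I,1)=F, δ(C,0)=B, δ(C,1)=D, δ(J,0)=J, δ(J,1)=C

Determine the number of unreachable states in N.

3

No path from D leads to E, G, H; the other 7 states are all reachable.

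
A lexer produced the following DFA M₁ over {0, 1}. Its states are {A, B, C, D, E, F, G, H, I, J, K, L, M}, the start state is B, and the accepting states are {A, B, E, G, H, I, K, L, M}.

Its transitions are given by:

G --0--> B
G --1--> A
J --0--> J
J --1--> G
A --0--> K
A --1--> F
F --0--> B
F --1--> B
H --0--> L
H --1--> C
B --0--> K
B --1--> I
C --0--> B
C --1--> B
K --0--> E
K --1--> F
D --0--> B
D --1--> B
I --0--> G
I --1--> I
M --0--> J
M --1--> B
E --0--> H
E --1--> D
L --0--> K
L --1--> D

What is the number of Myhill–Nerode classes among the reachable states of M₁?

Reachable states from the start: {A,B,C,D,E,F,G,H,I,K,L}. Unreachable: {J,M} — drop them.
Start with accepting vs non-accepting: {A,B,E,G,H,I,K,L} | {C,D,F}.
Refine {A,B,E,G,H,I,K,L} on symbol 1: members go to different blocks, giving {A,E,H,K,L} and {B,G,I}.
Split {B,G,I} by δ(·,0) → {G,I} and {B}.
Split {G,I} by δ(·,0) → {G} and {I}.
Stable partition: {A,E,H,K,L} | {C,D,F} | {G} | {B} | {I} — 5 equivalence classes.

5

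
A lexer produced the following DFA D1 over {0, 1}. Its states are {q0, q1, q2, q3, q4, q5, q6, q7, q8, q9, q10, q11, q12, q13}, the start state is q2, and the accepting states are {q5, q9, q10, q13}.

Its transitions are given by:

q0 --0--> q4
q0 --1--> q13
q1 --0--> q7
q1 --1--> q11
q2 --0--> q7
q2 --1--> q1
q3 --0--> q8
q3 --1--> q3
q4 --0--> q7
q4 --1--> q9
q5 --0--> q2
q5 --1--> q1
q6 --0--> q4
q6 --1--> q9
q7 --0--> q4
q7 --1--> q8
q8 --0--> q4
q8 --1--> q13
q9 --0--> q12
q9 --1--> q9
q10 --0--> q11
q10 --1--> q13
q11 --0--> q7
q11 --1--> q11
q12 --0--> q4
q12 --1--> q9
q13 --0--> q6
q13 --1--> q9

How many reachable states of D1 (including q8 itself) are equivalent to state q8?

Reachable states from the start: {q1,q2,q4,q6,q7,q8,q9,q11,q12,q13}. Unreachable: {q0,q3,q5,q10} — drop them.
Initial partition by acceptance: {q9,q13} | {q1,q2,q4,q6,q7,q8,q11,q12}.
Split {q1,q2,q4,q6,q7,q8,q11,q12} by δ(·,1) → {q1,q2,q7,q11} and {q4,q6,q8,q12}.
On input 0, block {q1,q2,q7,q11} splits into {q1,q2,q11} and {q7}.
Refine {q4,q6,q8,q12} on symbol 0: members go to different blocks, giving {q6,q8,q12} and {q4}.
The partition is now stable with 5 blocks: {q9,q13} | {q1,q2,q11} | {q6,q8,q12} | {q7} | {q4}.
State q8 belongs to the block {q6,q8,q12}, which has 3 states.

3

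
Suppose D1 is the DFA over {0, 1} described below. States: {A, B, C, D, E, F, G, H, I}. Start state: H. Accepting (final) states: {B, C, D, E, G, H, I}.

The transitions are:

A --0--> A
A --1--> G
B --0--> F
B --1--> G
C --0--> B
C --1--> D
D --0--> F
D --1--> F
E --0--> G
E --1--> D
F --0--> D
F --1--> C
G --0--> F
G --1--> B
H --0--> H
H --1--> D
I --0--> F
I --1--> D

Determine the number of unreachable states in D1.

3

No path from H leads to A, E, I; the other 6 states are all reachable.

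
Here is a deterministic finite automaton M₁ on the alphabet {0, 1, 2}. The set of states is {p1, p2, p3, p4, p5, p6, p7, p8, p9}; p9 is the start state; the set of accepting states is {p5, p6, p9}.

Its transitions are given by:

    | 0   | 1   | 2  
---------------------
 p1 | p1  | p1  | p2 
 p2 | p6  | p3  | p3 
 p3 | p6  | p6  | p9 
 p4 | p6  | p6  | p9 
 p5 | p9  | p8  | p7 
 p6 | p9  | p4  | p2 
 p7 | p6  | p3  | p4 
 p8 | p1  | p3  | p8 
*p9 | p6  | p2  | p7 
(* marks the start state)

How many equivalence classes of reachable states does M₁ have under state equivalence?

States {p1,p5,p8} cannot be reached from the start state, so discard them.
Initial partition by acceptance: {p6,p9} | {p2,p3,p4,p7}.
Refine {p2,p3,p4,p7} on symbol 1: members go to different blocks, giving {p2,p7} and {p3,p4}.
On input 1, block {p6,p9} splits into {p6} and {p9}.
No further refinement is possible. Final partition (4 blocks): {p6} | {p2,p7} | {p3,p4} | {p9}.

4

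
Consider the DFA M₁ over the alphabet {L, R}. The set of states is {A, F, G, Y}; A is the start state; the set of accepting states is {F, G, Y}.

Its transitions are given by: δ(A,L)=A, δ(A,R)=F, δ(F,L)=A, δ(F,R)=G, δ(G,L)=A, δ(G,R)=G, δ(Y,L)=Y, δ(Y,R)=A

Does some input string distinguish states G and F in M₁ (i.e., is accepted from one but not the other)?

Reachable states from the start: {A,F,G}. Unreachable: {Y} — drop them.
P0 = {F,G} | {A}.
Stable partition: {F,G} | {A} — 2 equivalence classes.
G and F lie in the same block of the stable partition, so they are equivalent — no string distinguishes them.

No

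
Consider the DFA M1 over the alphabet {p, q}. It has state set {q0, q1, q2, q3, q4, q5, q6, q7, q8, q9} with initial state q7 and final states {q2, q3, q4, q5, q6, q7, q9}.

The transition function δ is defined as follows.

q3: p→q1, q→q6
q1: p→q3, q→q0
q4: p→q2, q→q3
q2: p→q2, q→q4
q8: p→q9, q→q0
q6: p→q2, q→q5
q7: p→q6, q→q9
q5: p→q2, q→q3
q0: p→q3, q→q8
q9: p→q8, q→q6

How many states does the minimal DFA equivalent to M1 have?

Start with accepting vs non-accepting: {q2,q3,q4,q5,q6,q7,q9} | {q0,q1,q8}.
Refine {q2,q3,q4,q5,q6,q7,q9} on symbol p: members go to different blocks, giving {q2,q4,q5,q6,q7} and {q3,q9}.
Refine {q2,q4,q5,q6,q7} on symbol q: members go to different blocks, giving {q4,q5,q7} and {q2,q6}.
Stable partition: {q4,q5,q7} | {q0,q1,q8} | {q3,q9} | {q2,q6} — 4 equivalence classes.

4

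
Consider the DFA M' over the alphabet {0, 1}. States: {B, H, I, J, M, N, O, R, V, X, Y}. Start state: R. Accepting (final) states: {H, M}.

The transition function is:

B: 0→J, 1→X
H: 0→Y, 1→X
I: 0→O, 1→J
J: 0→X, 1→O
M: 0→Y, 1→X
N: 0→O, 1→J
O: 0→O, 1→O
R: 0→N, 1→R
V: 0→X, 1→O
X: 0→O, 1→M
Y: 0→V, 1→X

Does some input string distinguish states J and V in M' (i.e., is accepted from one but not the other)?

First remove the unreachable states {B,H,I}; 8 states remain.
P0 = {M} | {J,N,O,R,V,X,Y}.
Split {J,N,O,R,V,X,Y} by δ(·,1) → {J,N,O,R,V,Y} and {X}.
On input 0, block {J,N,O,R,V,Y} splits into {N,O,R,Y} and {J,V}.
Refine {N,O,R,Y} on symbol 0: members go to different blocks, giving {N,O,R} and {Y}.
Refine {N,O,R} on symbol 1: members go to different blocks, giving {O,R} and {N}.
On input 0, block {O,R} splits into {O} and {R}.
No further refinement is possible. Final partition (7 blocks): {M} | {O} | {X} | {J,V} | {Y} | {N} | {R}.
J and V lie in the same block of the stable partition, so they are equivalent — no string distinguishes them.

No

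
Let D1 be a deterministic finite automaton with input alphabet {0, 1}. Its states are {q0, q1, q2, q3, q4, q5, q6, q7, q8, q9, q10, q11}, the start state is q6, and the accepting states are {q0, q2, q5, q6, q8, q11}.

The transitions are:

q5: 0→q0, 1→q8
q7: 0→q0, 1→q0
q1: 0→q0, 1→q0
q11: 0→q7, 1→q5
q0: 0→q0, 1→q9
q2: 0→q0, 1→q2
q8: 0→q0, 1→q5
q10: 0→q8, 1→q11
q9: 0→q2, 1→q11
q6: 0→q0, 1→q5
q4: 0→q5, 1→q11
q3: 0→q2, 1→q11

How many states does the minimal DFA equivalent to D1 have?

5

First remove the unreachable states {q1,q3,q4,q10}; 8 states remain.
Initial partition by acceptance: {q0,q2,q5,q6,q8,q11} | {q7,q9}.
Split {q0,q2,q5,q6,q8,q11} by δ(·,0) → {q0,q2,q5,q6,q8} and {q11}.
Split {q0,q2,q5,q6,q8} by δ(·,1) → {q2,q5,q6,q8} and {q0}.
Refine {q7,q9} on symbol 0: members go to different blocks, giving {q7} and {q9}.
No further refinement is possible. Final partition (5 blocks): {q2,q5,q6,q8} | {q7} | {q11} | {q0} | {q9}.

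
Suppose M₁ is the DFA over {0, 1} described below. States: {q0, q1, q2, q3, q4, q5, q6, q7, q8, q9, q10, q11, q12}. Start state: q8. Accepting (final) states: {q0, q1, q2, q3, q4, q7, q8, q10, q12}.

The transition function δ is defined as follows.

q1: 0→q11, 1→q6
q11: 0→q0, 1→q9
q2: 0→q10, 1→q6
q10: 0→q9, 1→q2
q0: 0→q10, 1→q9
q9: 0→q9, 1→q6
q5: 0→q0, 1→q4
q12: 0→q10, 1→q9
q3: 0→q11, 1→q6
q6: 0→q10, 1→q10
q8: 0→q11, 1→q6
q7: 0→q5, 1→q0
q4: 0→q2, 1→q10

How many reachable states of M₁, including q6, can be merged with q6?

States {q1,q3,q4,q5,q7,q12} cannot be reached from the start state, so discard them.
P0 = {q0,q2,q8,q10} | {q6,q9,q11}.
On input 0, block {q0,q2,q8,q10} splits into {q0,q2} and {q8,q10}.
Split {q6,q9,q11} by δ(·,0) → {q6} and {q9} and {q11}.
Split {q0,q2} by δ(·,1) → {q0} and {q2}.
Split {q8,q10} by δ(·,0) → {q8} and {q10}.
The partition is now stable with 7 blocks: {q0} | {q6} | {q8} | {q9} | {q11} | {q2} | {q10}.
The equivalence class containing q6 is {q6}, of size 1.

1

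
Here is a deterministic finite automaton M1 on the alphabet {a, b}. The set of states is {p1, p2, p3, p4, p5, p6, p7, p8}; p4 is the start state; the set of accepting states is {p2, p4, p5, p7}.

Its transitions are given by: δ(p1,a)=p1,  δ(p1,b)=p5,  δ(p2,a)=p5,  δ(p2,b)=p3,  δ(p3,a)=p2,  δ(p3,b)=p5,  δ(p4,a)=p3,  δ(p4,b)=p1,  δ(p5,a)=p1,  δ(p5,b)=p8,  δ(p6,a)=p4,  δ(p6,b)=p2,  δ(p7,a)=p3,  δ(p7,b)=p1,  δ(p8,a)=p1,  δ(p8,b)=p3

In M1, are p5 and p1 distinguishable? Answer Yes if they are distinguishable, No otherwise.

First remove the unreachable states {p6,p7}; 6 states remain.
Initial partition by acceptance: {p2,p4,p5} | {p1,p3,p8}.
Refine {p2,p4,p5} on symbol a: members go to different blocks, giving {p4,p5} and {p2}.
Refine {p1,p3,p8} on symbol a: members go to different blocks, giving {p1,p8} and {p3}.
On input a, block {p4,p5} splits into {p4} and {p5}.
On input b, block {p1,p8} splits into {p1} and {p8}.
The partition is now stable with 6 blocks: {p4} | {p1} | {p2} | {p3} | {p5} | {p8}.
p5 and p1 end up in different blocks, so they are distinguishable. For instance, the string 'ε' is accepted from only p5.

Yes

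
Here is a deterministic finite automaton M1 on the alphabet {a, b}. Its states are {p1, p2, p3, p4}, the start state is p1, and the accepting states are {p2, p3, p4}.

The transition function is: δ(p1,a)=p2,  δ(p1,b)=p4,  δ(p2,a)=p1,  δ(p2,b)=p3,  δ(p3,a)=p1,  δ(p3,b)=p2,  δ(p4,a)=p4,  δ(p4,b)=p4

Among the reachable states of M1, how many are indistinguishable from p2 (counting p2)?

All states are reachable from the start state.
P0 = {p2,p3,p4} | {p1}.
Refine {p2,p3,p4} on symbol a: members go to different blocks, giving {p2,p3} and {p4}.
The partition is now stable with 3 blocks: {p2,p3} | {p1} | {p4}.
State p2 belongs to the block {p2,p3}, which has 2 states.

2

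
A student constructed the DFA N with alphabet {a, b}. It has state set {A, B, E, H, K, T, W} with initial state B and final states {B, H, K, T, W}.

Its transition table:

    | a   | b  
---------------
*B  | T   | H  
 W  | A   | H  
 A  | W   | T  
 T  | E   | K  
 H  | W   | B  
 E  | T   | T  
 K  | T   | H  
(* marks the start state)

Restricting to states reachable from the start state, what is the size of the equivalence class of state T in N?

2

All states are reachable from the start state.
Start with accepting vs non-accepting: {B,H,K,T,W} | {A,E}.
On input a, block {B,H,K,T,W} splits into {B,H,K} and {T,W}.
The partition is now stable with 3 blocks: {B,H,K} | {A,E} | {T,W}.
The equivalence class containing T is {T,W}, of size 2.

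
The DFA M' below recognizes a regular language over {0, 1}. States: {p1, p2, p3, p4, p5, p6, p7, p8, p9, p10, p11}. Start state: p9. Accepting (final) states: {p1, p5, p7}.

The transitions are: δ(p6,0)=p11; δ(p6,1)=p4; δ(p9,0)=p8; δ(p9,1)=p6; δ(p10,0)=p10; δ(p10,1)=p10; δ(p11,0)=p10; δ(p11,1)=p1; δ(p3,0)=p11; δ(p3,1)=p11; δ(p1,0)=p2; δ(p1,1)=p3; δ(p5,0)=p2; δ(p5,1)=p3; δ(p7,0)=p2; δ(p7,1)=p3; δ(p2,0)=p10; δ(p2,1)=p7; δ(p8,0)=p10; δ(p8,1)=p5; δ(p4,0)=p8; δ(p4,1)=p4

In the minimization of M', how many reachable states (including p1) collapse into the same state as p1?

Initial partition by acceptance: {p1,p5,p7} | {p2,p3,p4,p6,p8,p9,p10,p11}.
Split {p2,p3,p4,p6,p8,p9,p10,p11} by δ(·,1) → {p3,p4,p6,p9,p10} and {p2,p8,p11}.
On input 0, block {p3,p4,p6,p9,p10} splits into {p3,p4,p6,p9} and {p10}.
On input 1, block {p3,p4,p6,p9} splits into {p4,p6,p9} and {p3}.
The partition is now stable with 5 blocks: {p1,p5,p7} | {p4,p6,p9} | {p2,p8,p11} | {p10} | {p3}.
The equivalence class containing p1 is {p1,p5,p7}, of size 3.

3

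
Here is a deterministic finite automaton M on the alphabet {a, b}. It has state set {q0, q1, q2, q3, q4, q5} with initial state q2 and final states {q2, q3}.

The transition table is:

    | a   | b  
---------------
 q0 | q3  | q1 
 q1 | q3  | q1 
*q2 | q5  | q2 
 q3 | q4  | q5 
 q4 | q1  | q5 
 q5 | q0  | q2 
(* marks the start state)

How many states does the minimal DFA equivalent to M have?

5

All states are reachable from the start state.
P0 = {q2,q3} | {q0,q1,q4,q5}.
Split {q2,q3} by δ(·,b) → {q2} and {q3}.
On input a, block {q0,q1,q4,q5} splits into {q0,q1} and {q4,q5}.
On input b, block {q4,q5} splits into {q4} and {q5}.
The partition is now stable with 5 blocks: {q2} | {q0,q1} | {q3} | {q4} | {q5}.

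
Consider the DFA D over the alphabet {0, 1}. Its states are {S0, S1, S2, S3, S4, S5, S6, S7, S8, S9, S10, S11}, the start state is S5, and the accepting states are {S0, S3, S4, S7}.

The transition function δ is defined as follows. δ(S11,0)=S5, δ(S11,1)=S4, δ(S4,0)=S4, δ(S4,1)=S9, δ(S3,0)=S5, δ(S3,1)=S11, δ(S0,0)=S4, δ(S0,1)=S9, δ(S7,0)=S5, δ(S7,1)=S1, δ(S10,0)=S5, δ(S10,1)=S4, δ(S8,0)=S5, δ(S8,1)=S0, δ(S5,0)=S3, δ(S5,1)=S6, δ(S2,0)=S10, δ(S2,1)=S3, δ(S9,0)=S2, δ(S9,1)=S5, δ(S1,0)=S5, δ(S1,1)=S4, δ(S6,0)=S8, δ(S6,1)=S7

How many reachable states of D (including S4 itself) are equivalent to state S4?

2

All states are reachable from the start state.
Start with accepting vs non-accepting: {S0,S3,S4,S7} | {S1,S2,S5,S6,S8,S9,S10,S11}.
On input 0, block {S0,S3,S4,S7} splits into {S0,S4} and {S3,S7}.
Refine {S1,S2,S5,S6,S8,S9,S10,S11} on symbol 0: members go to different blocks, giving {S1,S2,S6,S8,S9,S10,S11} and {S5}.
Refine {S1,S2,S6,S8,S9,S10,S11} on symbol 0: members go to different blocks, giving {S1,S8,S10,S11} and {S2,S6,S9}.
Split {S2,S6,S9} by δ(·,0) → {S2,S6} and {S9}.
Stable partition: {S0,S4} | {S1,S8,S10,S11} | {S3,S7} | {S5} | {S2,S6} | {S9} — 6 equivalence classes.
State S4 belongs to the block {S0,S4}, which has 2 states.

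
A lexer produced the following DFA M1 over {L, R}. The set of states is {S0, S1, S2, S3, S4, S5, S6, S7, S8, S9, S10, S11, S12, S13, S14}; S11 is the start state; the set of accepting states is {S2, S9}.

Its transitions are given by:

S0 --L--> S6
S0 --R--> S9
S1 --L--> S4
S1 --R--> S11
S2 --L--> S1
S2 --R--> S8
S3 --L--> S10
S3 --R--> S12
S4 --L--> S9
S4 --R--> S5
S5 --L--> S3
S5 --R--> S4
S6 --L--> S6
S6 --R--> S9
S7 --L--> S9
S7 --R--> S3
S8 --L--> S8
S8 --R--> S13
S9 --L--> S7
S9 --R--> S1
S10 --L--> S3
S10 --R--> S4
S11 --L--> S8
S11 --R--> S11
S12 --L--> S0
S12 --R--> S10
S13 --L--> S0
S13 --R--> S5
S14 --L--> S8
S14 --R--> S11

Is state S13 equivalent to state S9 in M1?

First remove the unreachable states {S2,S14}; 13 states remain.
Initial partition by acceptance: {S9} | {S0,S1,S3,S4,S5,S6,S7,S8,S10,S11,S12,S13}.
Refine {S0,S1,S3,S4,S5,S6,S7,S8,S10,S11,S12,S13} on symbol L: members go to different blocks, giving {S0,S1,S3,S5,S6,S8,S10,S11,S12,S13} and {S4,S7}.
Split {S0,S1,S3,S5,S6,S8,S10,S11,S12,S13} by δ(·,L) → {S0,S3,S5,S6,S8,S10,S11,S12,S13} and {S1}.
On input R, block {S0,S3,S5,S6,S8,S10,S11,S12,S13} splits into {S3,S8,S11,S12,S13} and {S0,S6} and {S5,S10}.
On input L, block {S3,S8,S11,S12,S13} splits into {S8,S11} and {S12,S13} and {S3}.
On input R, block {S8,S11} splits into {S8} and {S11}.
Refine {S4,S7} on symbol R: members go to different blocks, giving {S4} and {S7}.
The partition is now stable with 10 blocks: {S9} | {S8} | {S4} | {S1} | {S0,S6} | {S5,S10} | {S12,S13} | {S3} | {S11} | {S7}.
S13 and S9 end up in different blocks, so they are distinguishable. For instance, the string 'ε' is accepted from only S9.

No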